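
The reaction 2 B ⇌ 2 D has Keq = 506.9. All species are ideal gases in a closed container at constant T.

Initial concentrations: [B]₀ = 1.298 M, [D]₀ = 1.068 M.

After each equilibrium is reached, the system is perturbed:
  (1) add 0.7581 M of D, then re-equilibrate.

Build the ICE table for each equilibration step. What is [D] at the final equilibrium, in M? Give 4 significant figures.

[D]_eq = 2.991 M

Q₀ = 0.677 vs Keq = 506.9 ⇒ Q<K, forward
Step 1:
                    B           D
  Initial       1.298       1.068
  Change       -1.197       1.197
  Equil        0.1006       2.265
  solve Keq expr → x = 0.5987; check Q = 506.9
Then add 0.7581 M of D.
Step 2:
                    B           D
  Initial      0.1006       3.023
  Change      0.03224    -0.03224
  Equil        0.1329       2.991
  solve Keq expr → x = -0.01612; check Q = 506.9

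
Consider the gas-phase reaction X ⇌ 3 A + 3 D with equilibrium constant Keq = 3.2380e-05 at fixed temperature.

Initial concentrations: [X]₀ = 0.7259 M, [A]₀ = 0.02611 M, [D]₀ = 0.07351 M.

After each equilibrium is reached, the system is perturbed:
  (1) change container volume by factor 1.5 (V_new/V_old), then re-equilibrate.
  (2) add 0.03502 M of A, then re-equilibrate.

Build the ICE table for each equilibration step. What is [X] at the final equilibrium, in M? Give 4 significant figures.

Q₀ = 9.7405e-09 vs Keq = 3.2380e-05 ⇒ Q<K, forward
Step 1:
                    X           A           D
  init         0.7259     0.02611     0.07351
  Δ          -0.03984      0.1195      0.1195
  eq           0.6861      0.1456       0.193
  solve Keq expr → x = 0.03984; check Q = 3.2380e-05
Then change container volume by factor 1.5 (V_new/V_old).
Step 2:
                    X           A           D
  init         0.4574     0.09709      0.1287
  Δ          -0.01459     0.04378     0.04378
  eq           0.4428      0.1409      0.1725
  solve Keq expr → x = 0.01459; check Q = 3.2380e-05
Then add 0.03502 M of A.
Step 3:
                    X           A           D
  init         0.4428      0.1759      0.1725
  Δ          0.005983    -0.01795    -0.01795
  eq           0.4488      0.1579      0.1545
  solve Keq expr → x = -0.005983; check Q = 3.2380e-05

[X]_eq = 0.4488 M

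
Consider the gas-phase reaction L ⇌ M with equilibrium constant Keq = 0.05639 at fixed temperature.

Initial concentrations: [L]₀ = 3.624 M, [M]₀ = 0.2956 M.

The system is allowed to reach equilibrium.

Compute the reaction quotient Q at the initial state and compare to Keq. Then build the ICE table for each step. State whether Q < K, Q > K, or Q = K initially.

Q₀ = 0.08157; Q > K (proceeds reverse)

Q₀ = 0.08157 vs Keq = 0.05639 ⇒ Q>K, reverse
Step 1:
                   L          M
  Initial      3.624     0.2956
  Change     0.08637   -0.08637
  Equil         3.71     0.2092
  solve Keq expr → x = -0.08637; check Q = 0.05639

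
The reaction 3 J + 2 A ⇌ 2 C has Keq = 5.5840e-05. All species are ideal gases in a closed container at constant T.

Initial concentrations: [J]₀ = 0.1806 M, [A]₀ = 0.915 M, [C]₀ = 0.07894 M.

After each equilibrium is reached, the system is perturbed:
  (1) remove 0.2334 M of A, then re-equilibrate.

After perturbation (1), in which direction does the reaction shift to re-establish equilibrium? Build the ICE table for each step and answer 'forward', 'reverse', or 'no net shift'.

Direction: reverse

Q₀ = 1.264 vs Keq = 5.5840e-05 ⇒ Q>K, reverse
Step 1:
                   J          A          C
  I           0.1806      0.915    0.07894
  C           0.1166    0.07774   -0.07774
  E           0.2972     0.9927   0.001202
  solve Keq expr → x = -0.03887; check Q = 5.5840e-05
Then remove 0.2334 M of A.
Step 2:
                   J          A          C
  I           0.2972     0.7593   0.001202
  C       4.2045e-04 2.8030e-04 -2.8030e-04
  E           0.2976     0.7596 9.2167e-04
  solve Keq expr → x = -1.4015e-04; check Q = 5.5840e-05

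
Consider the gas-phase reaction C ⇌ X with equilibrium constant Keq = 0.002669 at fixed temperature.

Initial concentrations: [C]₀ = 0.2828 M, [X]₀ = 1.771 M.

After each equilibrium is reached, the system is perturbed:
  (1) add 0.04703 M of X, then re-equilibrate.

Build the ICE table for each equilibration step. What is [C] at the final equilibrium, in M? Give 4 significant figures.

[C]_eq = 2.095 M

Q₀ = 6.262 vs Keq = 0.002669 ⇒ Q>K, reverse
Step 1:
                    C           X
  Initial      0.2828       1.771
  Change        1.766      -1.766
  Equil         2.048    0.005467
  solve Keq expr → x = -1.766; check Q = 0.002669
Then add 0.04703 M of X.
Step 2:
                    C           X
  Initial       2.048      0.0525
  Change       0.0469     -0.0469
  Equil         2.095    0.005592
  solve Keq expr → x = -0.0469; check Q = 0.002669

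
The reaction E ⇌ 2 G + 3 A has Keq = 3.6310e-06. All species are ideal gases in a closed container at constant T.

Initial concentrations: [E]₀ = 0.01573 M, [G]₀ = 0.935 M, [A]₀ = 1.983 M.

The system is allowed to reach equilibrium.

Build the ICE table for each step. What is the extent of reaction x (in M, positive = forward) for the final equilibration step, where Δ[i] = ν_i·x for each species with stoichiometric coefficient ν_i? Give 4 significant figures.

Q₀ = 433.4 vs Keq = 3.6310e-06 ⇒ Q>K, reverse
Step 1:
                  E         G         A
  Initial   0.01573     0.935     1.983
  Change      0.466    -0.932    -1.398
  Equil      0.4818  0.002956    0.5849
  solve Keq expr → x = -0.466; check Q = 3.6310e-06

x = -0.466 M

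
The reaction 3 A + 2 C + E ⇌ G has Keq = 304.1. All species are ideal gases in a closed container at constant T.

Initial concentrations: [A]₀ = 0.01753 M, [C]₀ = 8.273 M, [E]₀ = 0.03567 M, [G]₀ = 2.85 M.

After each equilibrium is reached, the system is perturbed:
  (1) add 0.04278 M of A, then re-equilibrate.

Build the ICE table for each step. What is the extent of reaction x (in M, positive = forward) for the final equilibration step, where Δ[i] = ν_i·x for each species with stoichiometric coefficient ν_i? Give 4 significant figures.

x = 0.0116 M

Q₀ = 2.1671e+05 vs Keq = 304.1 ⇒ Q>K, reverse
Step 1:
                    A           C           E           G
  Initial     0.01753       8.273     0.03567        2.85
  Change       0.1058     0.07051     0.03526    -0.03526
  Equil        0.1233       8.344     0.07093       2.815
  solve Keq expr → x = -0.03526; check Q = 304.1
Then add 0.04278 M of A.
Step 2:
                    A           C           E           G
  Initial      0.1661       8.344     0.07093       2.815
  Change      -0.0348     -0.0232     -0.0116      0.0116
  Equil        0.1313        8.32     0.05933       2.826
  solve Keq expr → x = 0.0116; check Q = 304.1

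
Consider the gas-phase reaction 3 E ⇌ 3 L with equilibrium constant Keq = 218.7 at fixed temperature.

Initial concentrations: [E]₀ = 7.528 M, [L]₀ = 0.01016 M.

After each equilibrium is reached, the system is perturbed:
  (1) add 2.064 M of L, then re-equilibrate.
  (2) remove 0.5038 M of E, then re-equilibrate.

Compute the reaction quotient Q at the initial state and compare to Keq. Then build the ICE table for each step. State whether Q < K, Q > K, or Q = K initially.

Q₀ = 2.4583e-09; Q < K (proceeds forward)

Q₀ = 2.4583e-09 vs Keq = 218.7 ⇒ Q<K, forward
Step 1:
                   E          L
  I            7.528    0.01016
  C           -6.455      6.455
  E            1.073      6.465
  solve Keq expr → x = 2.152; check Q = 218.7
Then add 2.064 M of L.
Step 2:
                   E          L
  I            1.073      8.529
  C           0.2938    -0.2938
  E            1.367      8.235
  solve Keq expr → x = -0.09794; check Q = 218.7
Then remove 0.5038 M of E.
Step 3:
                   E          L
  I           0.8631      8.235
  C           0.4321    -0.4321
  E            1.295      7.803
  solve Keq expr → x = -0.144; check Q = 218.7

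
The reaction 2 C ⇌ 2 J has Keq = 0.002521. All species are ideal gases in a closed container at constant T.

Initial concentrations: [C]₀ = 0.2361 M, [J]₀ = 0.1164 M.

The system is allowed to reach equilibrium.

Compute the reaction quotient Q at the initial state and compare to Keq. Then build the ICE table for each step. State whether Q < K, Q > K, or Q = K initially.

Q₀ = 0.2431 vs Keq = 0.002521 ⇒ Q>K, reverse
Step 1:
                  C         J
  Initial    0.2361    0.1164
  Change    0.09955  -0.09955
  Equil      0.3356   0.01685
  solve Keq expr → x = -0.04977; check Q = 0.002521

Q₀ = 0.2431; Q > K (proceeds reverse)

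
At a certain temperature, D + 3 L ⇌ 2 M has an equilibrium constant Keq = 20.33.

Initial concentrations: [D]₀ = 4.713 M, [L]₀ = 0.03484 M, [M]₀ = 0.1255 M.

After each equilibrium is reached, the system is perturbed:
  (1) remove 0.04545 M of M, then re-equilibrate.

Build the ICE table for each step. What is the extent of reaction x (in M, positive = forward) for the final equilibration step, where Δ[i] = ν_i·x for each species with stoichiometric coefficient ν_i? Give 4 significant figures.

x = 0.003986 M

Q₀ = 79.02 vs Keq = 20.33 ⇒ Q>K, reverse
Step 1:
                   D          L          M
  I            4.713    0.03484     0.1255
  C         0.005547    0.01664   -0.01109
  E            4.719    0.05148     0.1144
  solve Keq expr → x = -0.005547; check Q = 20.33
Then remove 0.04545 M of M.
Step 2:
                   D          L          M
  I            4.719    0.05148    0.06896
  C        -0.003986   -0.01196   0.007972
  E            4.715    0.03952    0.07693
  solve Keq expr → x = 0.003986; check Q = 20.33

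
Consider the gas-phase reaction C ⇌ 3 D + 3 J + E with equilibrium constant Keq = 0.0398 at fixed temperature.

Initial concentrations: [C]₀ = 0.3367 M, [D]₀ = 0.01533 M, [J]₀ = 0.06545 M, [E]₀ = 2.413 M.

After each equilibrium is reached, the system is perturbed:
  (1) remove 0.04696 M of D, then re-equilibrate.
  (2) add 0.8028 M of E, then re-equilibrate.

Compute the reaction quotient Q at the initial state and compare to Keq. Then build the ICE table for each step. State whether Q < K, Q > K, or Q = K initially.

Q₀ = 7.2389e-09; Q < K (proceeds forward)

Q₀ = 7.2389e-09 vs Keq = 0.0398 ⇒ Q<K, forward
Step 1:
                    C           D           J           E
  init         0.3367     0.01533     0.06545       2.413
  Δ           -0.1165      0.3494      0.3494      0.1165
  eq           0.2202      0.3648      0.4149       2.529
  solve Keq expr → x = 0.1165; check Q = 0.0398
Then remove 0.04696 M of D.
Step 2:
                    C           D           J           E
  init         0.2202      0.3178      0.4149       2.529
  Δ         -0.007734      0.0232      0.0232    0.007734
  eq           0.2125       0.341      0.4381       2.537
  solve Keq expr → x = 0.007734; check Q = 0.0398
Then add 0.8028 M of E.
Step 3:
                    C           D           J           E
  init         0.2125       0.341      0.4381        3.34
  Δ          0.005198    -0.01559    -0.01559   -0.005198
  eq           0.2177      0.3254      0.4225       3.335
  solve Keq expr → x = -0.005198; check Q = 0.0398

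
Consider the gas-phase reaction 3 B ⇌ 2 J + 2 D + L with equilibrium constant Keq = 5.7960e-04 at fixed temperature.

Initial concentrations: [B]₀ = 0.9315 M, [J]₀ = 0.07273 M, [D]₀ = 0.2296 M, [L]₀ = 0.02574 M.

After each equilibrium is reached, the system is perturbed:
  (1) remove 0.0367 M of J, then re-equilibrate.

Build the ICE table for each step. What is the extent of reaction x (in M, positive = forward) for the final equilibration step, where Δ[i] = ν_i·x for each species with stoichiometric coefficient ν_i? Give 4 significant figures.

x = 0.007395 M

Q₀ = 8.8804e-06 vs Keq = 5.7960e-04 ⇒ Q<K, forward
Step 1:
                   B          J          D          L
  init        0.9315    0.07273     0.2296    0.02574
  Δ           -0.156      0.104      0.104    0.05201
  eq          0.7755     0.1767     0.3336    0.07775
  solve Keq expr → x = 0.05201; check Q = 5.7960e-04
Then remove 0.0367 M of J.
Step 2:
                   B          J          D          L
  init        0.7755       0.14     0.3336    0.07775
  Δ         -0.02219    0.01479    0.01479   0.007395
  eq          0.7533     0.1548     0.3484    0.08514
  solve Keq expr → x = 0.007395; check Q = 5.7960e-04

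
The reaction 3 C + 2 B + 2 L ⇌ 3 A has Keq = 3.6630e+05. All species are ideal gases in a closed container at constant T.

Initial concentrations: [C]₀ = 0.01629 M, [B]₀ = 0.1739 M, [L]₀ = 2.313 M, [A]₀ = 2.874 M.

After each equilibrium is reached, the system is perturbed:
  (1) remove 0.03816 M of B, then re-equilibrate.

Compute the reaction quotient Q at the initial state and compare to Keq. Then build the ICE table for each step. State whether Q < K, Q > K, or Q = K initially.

Q₀ = 3.3943e+07 vs Keq = 3.6630e+05 ⇒ Q>K, reverse
Step 1:
                    C           B           L           A
  init        0.01629      0.1739       2.313       2.874
  Δ            0.0479     0.03193     0.03193     -0.0479
  eq          0.06419      0.2058       2.345       2.826
  solve Keq expr → x = -0.01597; check Q = 3.6630e+05
Then remove 0.03816 M of B.
Step 2:
                    C           B           L           A
  init        0.06419      0.1677       2.345       2.826
  Δ          0.007648    0.005099    0.005099   -0.007648
  eq          0.07184      0.1728        2.35       2.818
  solve Keq expr → x = -0.002549; check Q = 3.6630e+05

Q₀ = 3.3943e+07; Q > K (proceeds reverse)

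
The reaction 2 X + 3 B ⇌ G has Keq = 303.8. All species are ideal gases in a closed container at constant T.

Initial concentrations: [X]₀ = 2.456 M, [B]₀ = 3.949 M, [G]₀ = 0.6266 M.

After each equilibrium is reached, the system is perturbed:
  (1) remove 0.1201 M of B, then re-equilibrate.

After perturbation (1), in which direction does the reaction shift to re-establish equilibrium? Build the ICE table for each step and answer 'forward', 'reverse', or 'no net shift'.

Q₀ = 0.001687 vs Keq = 303.8 ⇒ Q<K, forward
Step 1:
                    X           B           G
  init          2.456       3.949      0.6266
  Δ            -2.268      -3.402       1.134
  eq           0.1881      0.5471       1.761
  solve Keq expr → x = 1.134; check Q = 303.8
Then remove 0.1201 M of B.
Step 2:
                    X           B           G
  init         0.1881       0.427       1.761
  Δ           0.03739     0.05608    -0.01869
  eq           0.2255      0.4831       1.742
  solve Keq expr → x = -0.01869; check Q = 303.8

Direction: reverse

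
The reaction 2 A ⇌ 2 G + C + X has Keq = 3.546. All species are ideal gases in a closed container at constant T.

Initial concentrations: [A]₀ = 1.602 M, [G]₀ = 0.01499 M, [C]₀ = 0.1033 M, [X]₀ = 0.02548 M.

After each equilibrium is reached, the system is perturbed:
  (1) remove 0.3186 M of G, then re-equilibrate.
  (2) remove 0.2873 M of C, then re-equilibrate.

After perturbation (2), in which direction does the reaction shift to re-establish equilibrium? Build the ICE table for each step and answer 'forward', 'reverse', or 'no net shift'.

Q₀ = 2.3045e-07 vs Keq = 3.546 ⇒ Q<K, forward
Step 1:
                   A          G          C          X
  Initial      1.602    0.01499     0.1033    0.02548
  Change      -1.184      1.184     0.5922     0.5922
  Equil       0.4175      1.199     0.6955     0.6177
  solve Keq expr → x = 0.5922; check Q = 3.546
Then remove 0.3186 M of G.
Step 2:
                   A          G          C          X
  Initial     0.4175     0.8809     0.6955     0.6177
  Change    -0.06928    0.06928    0.03464    0.03464
  Equil       0.3482     0.9501     0.7302     0.6524
  solve Keq expr → x = 0.03464; check Q = 3.546
Then remove 0.2873 M of C.
Step 3:
                   A          G          C          X
  Initial     0.3482     0.9501     0.4429     0.6524
  Change    -0.04952    0.04952    0.02476    0.02476
  Equil       0.2987     0.9997     0.4676     0.6771
  solve Keq expr → x = 0.02476; check Q = 3.546

Direction: forward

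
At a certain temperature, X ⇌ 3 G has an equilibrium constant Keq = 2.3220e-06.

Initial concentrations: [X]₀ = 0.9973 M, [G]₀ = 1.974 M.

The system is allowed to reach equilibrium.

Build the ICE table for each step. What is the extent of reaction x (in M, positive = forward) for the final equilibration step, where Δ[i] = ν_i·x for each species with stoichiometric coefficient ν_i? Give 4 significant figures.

Q₀ = 7.713 vs Keq = 2.3220e-06 ⇒ Q>K, reverse
Step 1:
                  X         G
  I          0.9973     1.974
  C          0.6528    -1.958
  E            1.65   0.01565
  solve Keq expr → x = -0.6528; check Q = 2.3220e-06

x = -0.6528 M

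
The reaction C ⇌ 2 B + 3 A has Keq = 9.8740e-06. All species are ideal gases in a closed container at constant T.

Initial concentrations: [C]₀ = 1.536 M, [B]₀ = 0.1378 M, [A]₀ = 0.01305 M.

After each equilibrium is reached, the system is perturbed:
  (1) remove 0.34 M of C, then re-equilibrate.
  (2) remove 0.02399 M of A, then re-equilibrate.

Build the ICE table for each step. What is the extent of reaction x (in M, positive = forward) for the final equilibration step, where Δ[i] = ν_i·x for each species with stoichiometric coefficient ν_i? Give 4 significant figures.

Q₀ = 2.7475e-08 vs Keq = 9.8740e-06 ⇒ Q<K, forward
Step 1:
                    C           B           A
  Initial       1.536      0.1378     0.01305
  Change     -0.02136     0.04272     0.06408
  Equil         1.515      0.1805     0.07713
  solve Keq expr → x = 0.02136; check Q = 9.8740e-06
Then remove 0.34 M of C.
Step 2:
                    C           B           A
  Initial       1.175      0.1805     0.07713
  Change     0.001764   -0.003528   -0.005292
  Equil         1.176       0.177     0.07184
  solve Keq expr → x = -0.001764; check Q = 9.8740e-06
Then remove 0.02399 M of A.
Step 3:
                    C           B           A
  Initial       1.176       0.177     0.04785
  Change      -0.0068      0.0136      0.0204
  Equil          1.17      0.1906     0.06825
  solve Keq expr → x = 0.0068; check Q = 9.8740e-06

x = 0.0068 M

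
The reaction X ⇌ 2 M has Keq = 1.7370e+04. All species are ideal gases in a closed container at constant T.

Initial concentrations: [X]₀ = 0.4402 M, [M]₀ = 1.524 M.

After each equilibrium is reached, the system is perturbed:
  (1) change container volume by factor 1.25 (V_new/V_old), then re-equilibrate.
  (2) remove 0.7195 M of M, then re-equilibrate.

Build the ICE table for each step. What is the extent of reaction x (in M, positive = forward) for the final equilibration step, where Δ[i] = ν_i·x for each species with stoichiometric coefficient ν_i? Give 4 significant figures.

x = 1.2948e-04 M

Q₀ = 5.276 vs Keq = 1.7370e+04 ⇒ Q<K, forward
Step 1:
                   X          M
  I           0.4402      1.524
  C          -0.4399     0.8797
  E       3.3264e-04      2.404
  solve Keq expr → x = 0.4399; check Q = 1.7370e+04
Then change container volume by factor 1.25 (V_new/V_old).
Step 2:
                   X          M
  I       2.6611e-04      1.923
  C       -5.3199e-05 1.0640e-04
  E       2.1291e-04      1.923
  solve Keq expr → x = 5.3199e-05; check Q = 1.7370e+04
Then remove 0.7195 M of M.
Step 3:
                   X          M
  I       2.1291e-04      1.204
  C       -1.2948e-04 2.5896e-04
  E       8.3435e-05      1.204
  solve Keq expr → x = 1.2948e-04; check Q = 1.7370e+04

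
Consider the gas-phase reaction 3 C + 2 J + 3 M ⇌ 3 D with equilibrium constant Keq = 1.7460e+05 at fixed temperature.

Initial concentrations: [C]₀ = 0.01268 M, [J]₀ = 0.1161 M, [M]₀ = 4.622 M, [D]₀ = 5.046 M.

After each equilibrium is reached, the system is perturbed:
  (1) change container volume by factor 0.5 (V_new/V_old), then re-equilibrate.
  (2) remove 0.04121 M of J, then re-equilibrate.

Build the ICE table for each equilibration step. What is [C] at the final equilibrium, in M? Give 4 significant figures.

Q₀ = 4.7351e+07 vs Keq = 1.7460e+05 ⇒ Q>K, reverse
Step 1:
                    C           J           M           D
  I           0.01268      0.1161       4.622       5.046
  C           0.05429     0.03619     0.05429    -0.05429
  E           0.06697      0.1523       4.676       4.992
  solve Keq expr → x = -0.0181; check Q = 1.7460e+05
Then change container volume by factor 0.5 (V_new/V_old).
Step 2:
                    C           J           M           D
  I            0.1339      0.3046       9.353       9.983
  C          -0.08471    -0.05648    -0.08471     0.08471
  E           0.04923      0.2481       9.268       10.07
  solve Keq expr → x = 0.02824; check Q = 1.7460e+05
Then remove 0.04121 M of J.
Step 3:
                    C           J           M           D
  I           0.04923      0.2069       9.268       10.07
  C          0.005613    0.003742    0.005613   -0.005613
  E           0.05484      0.2106       9.273       10.06
  solve Keq expr → x = -0.001871; check Q = 1.7460e+05

[C]_eq = 0.05484 M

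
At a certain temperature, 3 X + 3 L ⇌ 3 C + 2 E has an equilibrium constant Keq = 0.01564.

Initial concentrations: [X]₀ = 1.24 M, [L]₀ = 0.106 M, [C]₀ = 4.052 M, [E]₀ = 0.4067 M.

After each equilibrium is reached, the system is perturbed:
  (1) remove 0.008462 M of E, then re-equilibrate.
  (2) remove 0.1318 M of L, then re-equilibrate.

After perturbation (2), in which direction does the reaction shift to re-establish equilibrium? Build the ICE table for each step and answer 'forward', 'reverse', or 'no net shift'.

Q₀ = 4846 vs Keq = 0.01564 ⇒ Q>K, reverse
Step 1:
                  X         L         C         E
  Initial      1.24     0.106     4.052    0.4067
  Change     0.5709    0.5709   -0.5709   -0.3806
  Equil       1.811    0.6769     3.481   0.02613
  solve Keq expr → x = -0.1903; check Q = 0.01564
Then remove 0.008462 M of E.
Step 2:
                  X         L         C         E
  Initial     1.811    0.6769     3.481   0.01767
  Change   -0.01119  -0.01119   0.01119   0.00746
  Equil         1.8    0.6657     3.492   0.02513
  solve Keq expr → x = 0.00373; check Q = 0.01564
Then remove 0.1318 M of L.
Step 3:
                  X         L         C         E
  Initial       1.8    0.5339     3.492   0.02513
  Change   0.009553  0.009553 -0.009553 -0.006368
  Equil       1.809    0.5434     3.483   0.01876
  solve Keq expr → x = -0.003184; check Q = 0.01564

Direction: reverse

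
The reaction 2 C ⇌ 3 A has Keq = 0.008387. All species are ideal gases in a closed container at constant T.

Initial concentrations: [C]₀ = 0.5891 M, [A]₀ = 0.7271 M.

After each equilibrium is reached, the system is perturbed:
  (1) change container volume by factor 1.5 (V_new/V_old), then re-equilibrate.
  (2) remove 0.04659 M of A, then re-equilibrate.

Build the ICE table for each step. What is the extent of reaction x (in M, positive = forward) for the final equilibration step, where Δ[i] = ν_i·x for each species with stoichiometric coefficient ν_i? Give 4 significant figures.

Q₀ = 1.108 vs Keq = 0.008387 ⇒ Q>K, reverse
Step 1:
                   C          A
  I           0.5891     0.7271
  C           0.3544    -0.5316
  E           0.9435     0.1955
  solve Keq expr → x = -0.1772; check Q = 0.008387
Then change container volume by factor 1.5 (V_new/V_old).
Step 2:
                   C          A
  I            0.629     0.1303
  C         -0.01137    0.01705
  E           0.6177     0.1474
  solve Keq expr → x = 0.005685; check Q = 0.008387
Then remove 0.04659 M of A.
Step 3:
                   C          A
  I           0.6177     0.1008
  C         -0.02806    0.04209
  E           0.5896     0.1429
  solve Keq expr → x = 0.01403; check Q = 0.008387

x = 0.01403 M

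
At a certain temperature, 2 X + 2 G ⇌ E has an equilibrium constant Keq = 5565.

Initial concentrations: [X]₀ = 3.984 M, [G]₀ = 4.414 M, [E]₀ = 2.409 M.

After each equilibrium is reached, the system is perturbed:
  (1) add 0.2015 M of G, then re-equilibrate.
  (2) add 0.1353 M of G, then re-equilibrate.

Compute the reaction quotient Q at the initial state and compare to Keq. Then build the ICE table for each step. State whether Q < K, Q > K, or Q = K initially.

Q₀ = 0.00779 vs Keq = 5565 ⇒ Q<K, forward
Step 1:
                    X           G           E
  Initial       3.984       4.414       2.409
  Change       -3.927      -3.927       1.963
  Equil        0.0575      0.4875       4.372
  solve Keq expr → x = 1.963; check Q = 5565
Then add 0.2015 M of G.
Step 2:
                    X           G           E
  Initial      0.0575       0.689       4.372
  Change     -0.01582    -0.01582    0.007911
  Equil       0.04168      0.6732        4.38
  solve Keq expr → x = 0.007911; check Q = 5565
Then add 0.1353 M of G.
Step 3:
                    X           G           E
  Initial     0.04168      0.8085        4.38
  Change    -0.006672   -0.006672    0.003336
  Equil         0.035      0.8018       4.383
  solve Keq expr → x = 0.003336; check Q = 5565

Q₀ = 0.00779; Q < K (proceeds forward)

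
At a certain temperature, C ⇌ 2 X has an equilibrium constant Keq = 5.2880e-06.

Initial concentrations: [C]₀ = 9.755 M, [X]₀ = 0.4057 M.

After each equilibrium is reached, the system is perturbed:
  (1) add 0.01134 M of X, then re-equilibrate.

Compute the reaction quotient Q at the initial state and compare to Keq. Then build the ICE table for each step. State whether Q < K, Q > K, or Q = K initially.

Q₀ = 0.01687 vs Keq = 5.2880e-06 ⇒ Q>K, reverse
Step 1:
                  C         X
  Initial     9.755    0.4057
  Change     0.1992   -0.3984
  Equil       9.954  0.007255
  solve Keq expr → x = -0.1992; check Q = 5.2880e-06
Then add 0.01134 M of X.
Step 2:
                  C         X
  Initial     9.954    0.0186
  Change   0.005669  -0.01134
  Equil        9.96  0.007257
  solve Keq expr → x = -0.005669; check Q = 5.2880e-06

Q₀ = 0.01687; Q > K (proceeds reverse)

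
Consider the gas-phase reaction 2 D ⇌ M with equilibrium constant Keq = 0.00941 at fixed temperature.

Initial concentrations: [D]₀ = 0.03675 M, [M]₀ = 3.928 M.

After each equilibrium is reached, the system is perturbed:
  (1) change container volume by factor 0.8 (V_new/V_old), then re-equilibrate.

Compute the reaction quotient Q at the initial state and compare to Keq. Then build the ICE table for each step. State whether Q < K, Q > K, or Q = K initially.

Q₀ = 2908 vs Keq = 0.00941 ⇒ Q>K, reverse
Step 1:
                   D          M
  init       0.03675      3.928
  Δ             6.94      -3.47
  eq           6.977      0.458
  solve Keq expr → x = -3.47; check Q = 0.00941
Then change container volume by factor 0.8 (V_new/V_old).
Step 2:
                   D          M
  init         8.721     0.5725
  Δ          -0.2162     0.1081
  eq           8.505     0.6806
  solve Keq expr → x = 0.1081; check Q = 0.00941

Q₀ = 2908; Q > K (proceeds reverse)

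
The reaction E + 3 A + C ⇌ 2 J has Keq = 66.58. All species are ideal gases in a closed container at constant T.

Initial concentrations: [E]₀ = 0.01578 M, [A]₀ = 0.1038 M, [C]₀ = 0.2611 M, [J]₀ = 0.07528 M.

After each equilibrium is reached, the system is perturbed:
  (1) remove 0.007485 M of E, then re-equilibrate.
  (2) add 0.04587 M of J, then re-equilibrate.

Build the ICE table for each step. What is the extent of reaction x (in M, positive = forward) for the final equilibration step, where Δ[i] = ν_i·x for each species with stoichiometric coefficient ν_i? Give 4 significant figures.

x = -0.01048 M

Q₀ = 1230 vs Keq = 66.58 ⇒ Q>K, reverse
Step 1:
                   E          A          C          J
  Initial    0.01578     0.1038     0.2611    0.07528
  Change     0.01551    0.04654    0.01551   -0.03103
  Equil      0.03129     0.1503     0.2766    0.04425
  solve Keq expr → x = -0.01551; check Q = 66.58
Then remove 0.007485 M of E.
Step 2:
                   E          A          C          J
  Initial    0.02381     0.1503     0.2766    0.04425
  Change    0.001389   0.004167   0.001389  -0.002778
  Equil       0.0252     0.1545      0.278    0.04148
  solve Keq expr → x = -0.001389; check Q = 66.58
Then add 0.04587 M of J.
Step 3:
                   E          A          C          J
  Initial     0.0252     0.1545      0.278    0.08735
  Change     0.01048    0.03145    0.01048   -0.02096
  Equil      0.03568      0.186     0.2885    0.06638
  solve Keq expr → x = -0.01048; check Q = 66.58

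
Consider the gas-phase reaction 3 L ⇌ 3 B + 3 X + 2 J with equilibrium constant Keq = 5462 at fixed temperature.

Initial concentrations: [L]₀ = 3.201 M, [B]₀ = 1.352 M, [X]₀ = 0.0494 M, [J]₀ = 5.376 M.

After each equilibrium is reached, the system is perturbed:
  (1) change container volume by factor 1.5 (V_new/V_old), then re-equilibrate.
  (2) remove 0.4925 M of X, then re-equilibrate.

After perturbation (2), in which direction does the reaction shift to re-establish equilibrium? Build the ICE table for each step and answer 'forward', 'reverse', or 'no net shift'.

Direction: forward

Q₀ = 2.6253e-04 vs Keq = 5462 ⇒ Q<K, forward
Step 1:
                    L           B           X           J
  Initial       3.201       1.352      0.0494       5.376
  Change       -1.914       1.914       1.914       1.276
  Equil         1.287       3.266       1.963       6.652
  solve Keq expr → x = 0.6379; check Q = 5462
Then change container volume by factor 1.5 (V_new/V_old).
Step 2:
                    L           B           X           J
  Initial      0.8583       2.177       1.309       4.434
  Change      -0.2583      0.2583      0.2583      0.1722
  Equil        0.5999       2.435       1.567       4.607
  solve Keq expr → x = 0.08611; check Q = 5462
Then remove 0.4925 M of X.
Step 3:
                    L           B           X           J
  Initial      0.5999       2.435       1.074       4.607
  Change      -0.1167      0.1167      0.1167     0.07778
  Equil        0.4833       2.552       1.191       4.684
  solve Keq expr → x = 0.03889; check Q = 5462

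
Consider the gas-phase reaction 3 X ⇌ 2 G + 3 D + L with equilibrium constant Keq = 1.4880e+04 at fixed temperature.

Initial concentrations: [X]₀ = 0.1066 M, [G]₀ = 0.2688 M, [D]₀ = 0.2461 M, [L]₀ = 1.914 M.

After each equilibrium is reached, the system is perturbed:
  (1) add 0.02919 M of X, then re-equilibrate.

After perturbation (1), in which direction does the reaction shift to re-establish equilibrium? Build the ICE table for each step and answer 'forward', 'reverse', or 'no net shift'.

Q₀ = 1.702 vs Keq = 1.4880e+04 ⇒ Q<K, forward
Step 1:
                   X          G          D          L
  init        0.1066     0.2688     0.2461      1.914
  Δ         -0.09818    0.06545    0.09818    0.03273
  eq        0.008418     0.3343     0.3443      1.947
  solve Keq expr → x = 0.03273; check Q = 1.4880e+04
Then add 0.02919 M of X.
Step 2:
                   X          G          D          L
  init       0.03761     0.3343     0.3443      1.947
  Δ         -0.02815    0.01877    0.02815   0.009383
  eq        0.009459      0.353     0.3724      1.956
  solve Keq expr → x = 0.009383; check Q = 1.4880e+04

Direction: forward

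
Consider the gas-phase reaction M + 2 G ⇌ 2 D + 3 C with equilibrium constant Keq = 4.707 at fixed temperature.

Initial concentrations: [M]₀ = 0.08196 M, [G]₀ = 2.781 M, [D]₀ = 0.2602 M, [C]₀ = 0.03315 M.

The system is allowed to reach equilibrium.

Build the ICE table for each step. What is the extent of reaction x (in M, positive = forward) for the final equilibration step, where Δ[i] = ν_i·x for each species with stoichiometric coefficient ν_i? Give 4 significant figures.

Q₀ = 3.8910e-06 vs Keq = 4.707 ⇒ Q<K, forward
Step 1:
                    M           G           D           C
  I           0.08196       2.781      0.2602     0.03315
  C          -0.08184     -0.1637      0.1637      0.2455
  E        1.2058e-04       2.617      0.4239      0.2787
  solve Keq expr → x = 0.08184; check Q = 4.707

x = 0.08184 M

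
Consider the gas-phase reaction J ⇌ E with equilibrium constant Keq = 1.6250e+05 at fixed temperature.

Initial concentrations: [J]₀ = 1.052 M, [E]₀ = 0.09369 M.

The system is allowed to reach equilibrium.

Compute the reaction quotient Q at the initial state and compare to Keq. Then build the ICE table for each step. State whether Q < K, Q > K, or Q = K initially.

Q₀ = 0.08906; Q < K (proceeds forward)

Q₀ = 0.08906 vs Keq = 1.6250e+05 ⇒ Q<K, forward
Step 1:
                    J           E
  I             1.052     0.09369
  C            -1.052       1.052
  E        7.0504e-06       1.146
  solve Keq expr → x = 1.052; check Q = 1.6250e+05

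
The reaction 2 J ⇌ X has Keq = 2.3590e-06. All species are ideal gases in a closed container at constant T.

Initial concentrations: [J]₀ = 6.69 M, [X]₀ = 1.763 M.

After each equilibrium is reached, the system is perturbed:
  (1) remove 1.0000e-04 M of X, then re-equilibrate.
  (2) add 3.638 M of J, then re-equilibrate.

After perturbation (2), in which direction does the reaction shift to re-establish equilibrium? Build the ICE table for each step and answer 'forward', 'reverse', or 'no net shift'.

Direction: forward

Q₀ = 0.03939 vs Keq = 2.3590e-06 ⇒ Q>K, reverse
Step 1:
                    J           X
  init           6.69       1.763
  Δ             3.526      -1.763
  eq            10.22  2.4618e-04
  solve Keq expr → x = -1.763; check Q = 2.3590e-06
Then remove 1.0000e-04 M of X.
Step 2:
                    J           X
  init          10.22  1.4618e-04
  Δ       -1.9998e-04  9.9990e-05
  eq            10.22  2.4617e-04
  solve Keq expr → x = 9.9990e-05; check Q = 2.3590e-06
Then add 3.638 M of J.
Step 3:
                    J           X
  init          13.85  2.4617e-04
  Δ       -4.1306e-04  2.0653e-04
  eq            13.85  4.5270e-04
  solve Keq expr → x = 2.0653e-04; check Q = 2.3590e-06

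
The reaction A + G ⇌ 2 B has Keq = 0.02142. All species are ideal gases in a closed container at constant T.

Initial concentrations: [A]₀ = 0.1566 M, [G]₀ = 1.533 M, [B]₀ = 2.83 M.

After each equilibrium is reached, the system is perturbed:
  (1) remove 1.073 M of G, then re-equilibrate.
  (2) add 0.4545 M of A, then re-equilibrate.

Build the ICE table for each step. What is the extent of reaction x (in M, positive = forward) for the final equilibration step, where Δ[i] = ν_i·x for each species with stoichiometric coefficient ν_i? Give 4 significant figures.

Q₀ = 33.36 vs Keq = 0.02142 ⇒ Q>K, reverse
Step 1:
                    A           G           B
  Initial      0.1566       1.533        2.83
  Change        1.269       1.269      -2.538
  Equil         1.425       2.802      0.2925
  solve Keq expr → x = -1.269; check Q = 0.02142
Then remove 1.073 M of G.
Step 2:
                    A           G           B
  Initial       1.425       1.729      0.2925
  Change      0.02922     0.02922    -0.05844
  Equil         1.455       1.758       0.234
  solve Keq expr → x = -0.02922; check Q = 0.02142
Then add 0.4545 M of A.
Step 3:
                    A           G           B
  Initial       1.909       1.758       0.234
  Change     -0.01588    -0.01588     0.03176
  Equil         1.893       1.742      0.2658
  solve Keq expr → x = 0.01588; check Q = 0.02142

x = 0.01588 M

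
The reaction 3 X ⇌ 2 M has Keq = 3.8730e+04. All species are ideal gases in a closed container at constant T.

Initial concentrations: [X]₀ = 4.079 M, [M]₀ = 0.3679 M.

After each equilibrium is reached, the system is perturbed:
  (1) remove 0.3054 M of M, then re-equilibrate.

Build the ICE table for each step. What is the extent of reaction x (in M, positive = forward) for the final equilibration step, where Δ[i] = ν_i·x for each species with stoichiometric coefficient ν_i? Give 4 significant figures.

x = 0.001395 M

Q₀ = 0.001994 vs Keq = 3.8730e+04 ⇒ Q<K, forward
Step 1:
                   X          M
  init         4.079     0.3679
  Δ           -4.017      2.678
  eq          0.0621      3.046
  solve Keq expr → x = 1.339; check Q = 3.8730e+04
Then remove 0.3054 M of M.
Step 2:
                   X          M
  init        0.0621       2.74
  Δ        -0.004185    0.00279
  eq         0.05792      2.743
  solve Keq expr → x = 0.001395; check Q = 3.8730e+04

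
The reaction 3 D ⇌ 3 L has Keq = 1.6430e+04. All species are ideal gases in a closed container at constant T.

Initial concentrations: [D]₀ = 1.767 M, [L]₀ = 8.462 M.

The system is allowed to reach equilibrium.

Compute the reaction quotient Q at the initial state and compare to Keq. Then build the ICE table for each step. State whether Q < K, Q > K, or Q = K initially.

Q₀ = 109.8; Q < K (proceeds forward)

Q₀ = 109.8 vs Keq = 1.6430e+04 ⇒ Q<K, forward
Step 1:
                    D           L
  init          1.767       8.462
  Δ             -1.38        1.38
  eq           0.3871       9.842
  solve Keq expr → x = 0.46; check Q = 1.6430e+04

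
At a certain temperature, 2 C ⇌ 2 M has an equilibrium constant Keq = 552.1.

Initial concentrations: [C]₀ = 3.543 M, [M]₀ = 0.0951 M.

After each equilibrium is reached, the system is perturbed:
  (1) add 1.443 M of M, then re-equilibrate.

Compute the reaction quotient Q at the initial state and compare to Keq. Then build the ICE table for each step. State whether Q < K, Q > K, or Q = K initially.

Q₀ = 7.2047e-04 vs Keq = 552.1 ⇒ Q<K, forward
Step 1:
                  C         M
  I           3.543    0.0951
  C          -3.394     3.394
  E          0.1485      3.49
  solve Keq expr → x = 1.697; check Q = 552.1
Then add 1.443 M of M.
Step 2:
                  C         M
  I          0.1485     4.933
  C         0.05891  -0.05891
  E          0.2074     4.874
  solve Keq expr → x = -0.02945; check Q = 552.1

Q₀ = 7.2047e-04; Q < K (proceeds forward)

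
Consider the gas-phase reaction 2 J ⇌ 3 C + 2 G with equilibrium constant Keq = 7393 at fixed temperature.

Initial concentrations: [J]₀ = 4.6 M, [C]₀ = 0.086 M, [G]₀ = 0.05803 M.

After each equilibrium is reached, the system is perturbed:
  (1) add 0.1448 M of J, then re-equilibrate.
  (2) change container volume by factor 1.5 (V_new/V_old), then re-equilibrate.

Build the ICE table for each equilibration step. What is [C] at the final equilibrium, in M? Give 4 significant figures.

[C]_eq = 4.345 M

Q₀ = 1.0122e-07 vs Keq = 7393 ⇒ Q<K, forward
Step 1:
                  J         C         G
  init          4.6     0.086   0.05803
  Δ          -3.924     5.886     3.924
  eq         0.6759     5.972     3.982
  solve Keq expr → x = 1.962; check Q = 7393
Then add 0.1448 M of J.
Step 2:
                  J         C         G
  init       0.8207     5.972     3.982
  Δ         -0.1011    0.1516    0.1011
  eq         0.7196     6.124     4.083
  solve Keq expr → x = 0.05054; check Q = 7393
Then change container volume by factor 1.5 (V_new/V_old).
Step 3:
                  J         C         G
  init       0.4798     4.082     2.722
  Δ         -0.1747     0.262    0.1747
  eq         0.3051     4.345     2.897
  solve Keq expr → x = 0.08734; check Q = 7393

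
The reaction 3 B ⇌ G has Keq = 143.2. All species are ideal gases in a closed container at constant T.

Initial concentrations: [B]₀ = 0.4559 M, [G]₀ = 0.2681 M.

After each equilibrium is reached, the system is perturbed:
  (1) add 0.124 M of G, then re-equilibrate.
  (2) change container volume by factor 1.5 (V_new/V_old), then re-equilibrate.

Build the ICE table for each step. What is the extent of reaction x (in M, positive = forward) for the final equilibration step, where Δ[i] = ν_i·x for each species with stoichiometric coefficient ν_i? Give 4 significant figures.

Q₀ = 2.829 vs Keq = 143.2 ⇒ Q<K, forward
Step 1:
                    B           G
  Initial      0.4559      0.2681
  Change      -0.3182      0.1061
  Equil        0.1377      0.3742
  solve Keq expr → x = 0.1061; check Q = 143.2
Then add 0.124 M of G.
Step 2:
                    B           G
  Initial      0.1377      0.4982
  Change      0.01334   -0.004446
  Equil        0.1511      0.4937
  solve Keq expr → x = -0.004446; check Q = 143.2
Then change container volume by factor 1.5 (V_new/V_old).
Step 3:
                    B           G
  Initial      0.1007      0.3291
  Change      0.02991   -0.009971
  Equil        0.1306      0.3192
  solve Keq expr → x = -0.009971; check Q = 143.2

x = -0.009971 M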